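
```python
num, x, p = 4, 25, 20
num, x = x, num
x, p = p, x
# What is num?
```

Trace:
`num, x, p = 4, 25, 20` → num = 4; x = 25; p = 20
`num, x = x, num` → num = 25; x = 4
`x, p = p, x` → x = 20; p = 4
So num = 25

Answer: 25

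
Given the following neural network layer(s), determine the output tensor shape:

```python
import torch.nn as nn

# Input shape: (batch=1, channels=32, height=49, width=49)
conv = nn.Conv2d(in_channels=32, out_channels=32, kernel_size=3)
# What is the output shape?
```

Input: (1, 32, 49, 49) -> Output: (1, 32, 47, 47)

Answer: (1, 32, 47, 47)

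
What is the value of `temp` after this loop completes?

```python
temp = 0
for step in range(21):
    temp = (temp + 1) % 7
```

Increment mod 7, 21 times = 0
`temp` takes the values: 0 → 1 → 2 → 3 → 4 → 5 → 6 → 0 → 1 → 2 → 3 → 4 → 5 → 6 → 0 → 1 → 2 → 3 → 4 → 5 → 6 → 0

Answer: 0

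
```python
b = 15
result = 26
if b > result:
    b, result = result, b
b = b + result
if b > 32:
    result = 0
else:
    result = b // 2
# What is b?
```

Trace:
`b = 15` → b = 15
`result = 26` → result = 26
`if b > result: ...` → b > result is False → no variable changes
`b = b + result` → b = 41
`if b > 32: ...` → b > 32 is True → result = 0
So b = 41

Answer: 41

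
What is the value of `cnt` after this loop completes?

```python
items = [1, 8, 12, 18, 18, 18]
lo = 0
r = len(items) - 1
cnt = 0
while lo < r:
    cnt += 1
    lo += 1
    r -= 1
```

Iterations until pointers meet (list length 6)
`cnt` takes the values: 0 → 1 → 2 → 3

Answer: 3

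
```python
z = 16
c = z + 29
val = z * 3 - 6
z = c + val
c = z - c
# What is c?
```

Trace:
`z = 16` → z = 16
`c = z + 29` → c = 45
`val = z * 3 - 6` → val = 42
`z = c + val` → z = 87
`c = z - c` → c = 42
So c = 42

Answer: 42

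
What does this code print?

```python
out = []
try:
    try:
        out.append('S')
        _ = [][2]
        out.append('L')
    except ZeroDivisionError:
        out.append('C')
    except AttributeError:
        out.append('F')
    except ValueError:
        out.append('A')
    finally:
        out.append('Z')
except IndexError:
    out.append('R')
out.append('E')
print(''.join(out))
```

Execution trace: 'S' (try body) → 'Z' (finally) → 'R' (outer except IndexError) → 'E' (after the try/except). Output: SZRE

Answer: SZRE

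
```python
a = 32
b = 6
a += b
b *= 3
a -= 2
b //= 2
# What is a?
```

Trace:
`a = 32` → a = 32
`b = 6` → b = 6
`a += b` → a = 38
`b *= 3` → b = 18
`a -= 2` → a = 36
`b //= 2` → b = 9
So a = 36

Answer: 36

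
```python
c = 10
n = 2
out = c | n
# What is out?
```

Trace:
`c = 10` → c = 10
`n = 2` → n = 2
`out = c | n` → out = 10
So out = 10

Answer: 10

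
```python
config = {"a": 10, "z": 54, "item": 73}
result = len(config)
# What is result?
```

Trace:
`config = {"a": 10, "z": 54, "item": 73}` → config = {'a': 10, 'z': 54, 'item': 73}
`result = len(config)` → result = 3
So result = 3

Answer: 3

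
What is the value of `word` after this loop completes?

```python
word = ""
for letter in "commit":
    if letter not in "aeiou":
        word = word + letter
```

Remove vowels from 'commit'
`word` takes the values: "" → "c" → "cm" → "cmm" → "cmmt"

Answer: "cmmt"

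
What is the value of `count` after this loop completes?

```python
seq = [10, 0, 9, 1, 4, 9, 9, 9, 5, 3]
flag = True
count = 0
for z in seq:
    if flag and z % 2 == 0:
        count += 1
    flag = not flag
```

Count even values at even positions
`count` takes the values: 0 → 1 → 2

Answer: 2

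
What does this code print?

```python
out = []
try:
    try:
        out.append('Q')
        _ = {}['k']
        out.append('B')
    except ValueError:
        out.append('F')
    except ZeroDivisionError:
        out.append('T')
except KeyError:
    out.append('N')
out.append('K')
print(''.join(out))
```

Execution trace: 'Q' (try body) → 'N' (outer except KeyError) → 'K' (after the try/except). Output: QNK

Answer: QNK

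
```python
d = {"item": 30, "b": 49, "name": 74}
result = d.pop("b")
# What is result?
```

Trace:
`d = {"item": 30, "b": 49, "name": 74}` → d = {'item': 30, 'b': 49, 'name': 74}
`result = d.pop("b")` → d = {'item': 30, 'name': 74}; result = 49
So result = 49

Answer: 49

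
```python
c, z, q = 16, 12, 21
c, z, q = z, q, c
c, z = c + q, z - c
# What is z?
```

Trace:
`c, z, q = 16, 12, 21` → c = 16; z = 12; q = 21
`c, z, q = z, q, c` → c = 12; z = 21; q = 16
`c, z = c + q, z - c` → c = 28; z = 9
So z = 9

Answer: 9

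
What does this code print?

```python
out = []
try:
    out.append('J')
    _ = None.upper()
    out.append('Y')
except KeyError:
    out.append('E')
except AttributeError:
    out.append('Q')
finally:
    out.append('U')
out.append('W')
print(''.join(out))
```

Execution trace: 'J' (try body) → 'Q' (except AttributeError) → 'U' (finally) → 'W' (after the try/except). Output: JQUW

Answer: JQUW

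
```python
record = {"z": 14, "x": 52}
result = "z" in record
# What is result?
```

Trace:
`record = {"z": 14, "x": 52}` → record = {'z': 14, 'x': 52}
`result = "z" in record` → result = True
So result = True

Answer: True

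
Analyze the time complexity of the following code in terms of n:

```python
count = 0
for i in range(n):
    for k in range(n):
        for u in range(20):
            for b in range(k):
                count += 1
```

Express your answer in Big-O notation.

Each loop level contributes: n × n × 1 × n. Multiplying the contributions gives O(n^3).

Answer: O(n^3)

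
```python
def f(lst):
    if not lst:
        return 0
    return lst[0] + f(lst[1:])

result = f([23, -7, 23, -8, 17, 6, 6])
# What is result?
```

23 + (-7) + 23 + (-8) + 17 + 6 + 6 + 0 = 60

Answer: 60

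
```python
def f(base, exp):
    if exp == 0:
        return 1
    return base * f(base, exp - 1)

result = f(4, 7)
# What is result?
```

f(4, 7) = 4 * 4 * 4 * 4 * 4 * 4 * 4 = 16384

Answer: 16384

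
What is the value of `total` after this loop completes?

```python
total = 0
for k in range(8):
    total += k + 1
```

Start at 0, add 1 to 8 = 36
`total` takes the values: 0 → 1 → 3 → 6 → 10 → 15 → 21 → 28 → 36

Answer: 36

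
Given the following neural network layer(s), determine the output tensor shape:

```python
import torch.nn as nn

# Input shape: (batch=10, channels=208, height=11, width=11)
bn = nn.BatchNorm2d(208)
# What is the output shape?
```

Input: (10, 208, 11, 11) -> Output: (10, 208, 11, 11)

Answer: (10, 208, 11, 11)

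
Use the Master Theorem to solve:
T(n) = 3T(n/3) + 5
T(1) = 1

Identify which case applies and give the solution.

a=3, b=3, f(n)=5. log_3(3) = 1. Since c=0 < 1, Case 1 applies: T(n) = Θ(n^log_b(a)) = O(n).

Answer: O(n) - Case 1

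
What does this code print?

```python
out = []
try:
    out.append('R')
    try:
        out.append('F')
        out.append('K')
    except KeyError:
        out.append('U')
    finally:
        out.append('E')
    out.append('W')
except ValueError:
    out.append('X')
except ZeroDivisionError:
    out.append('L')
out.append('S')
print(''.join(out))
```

Execution trace: 'R' (try body) → 'F' (inner try body) → 'K' (inner try body, no exception) → 'E' (inner finally) → 'W' (try body, no exception) → 'S' (after the try/except). Output: RFKEWS

Answer: RFKEWS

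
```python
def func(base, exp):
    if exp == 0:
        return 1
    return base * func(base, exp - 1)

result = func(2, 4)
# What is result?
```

func(2, 4) = 2 * 2 * 2 * 2 = 16

Answer: 16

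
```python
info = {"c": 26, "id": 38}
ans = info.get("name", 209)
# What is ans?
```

Trace:
`info = {"c": 26, "id": 38}` → info = {'c': 26, 'id': 38}
`ans = info.get("name", 209)` → ans = 209
So ans = 209

Answer: 209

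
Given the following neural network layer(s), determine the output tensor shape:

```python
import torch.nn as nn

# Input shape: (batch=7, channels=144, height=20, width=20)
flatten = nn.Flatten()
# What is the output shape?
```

Input: (7, 144, 20, 20) -> Output: (7, 57600)

Answer: (7, 57600)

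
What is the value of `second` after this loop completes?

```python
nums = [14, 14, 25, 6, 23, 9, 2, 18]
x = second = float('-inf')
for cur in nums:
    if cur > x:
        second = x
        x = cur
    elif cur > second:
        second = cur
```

Second largest (with repeats) in [14, 14, 25, 6, 23, 9, 2, 18]
`second` takes the values: -inf → 14 → 23

Answer: 23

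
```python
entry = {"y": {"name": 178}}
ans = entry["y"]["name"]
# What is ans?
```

Trace:
`entry = {"y": {"name": 178}}` → entry = {'y': {'name': 178}}
`ans = entry["y"]["name"]` → ans = 178
So ans = 178

Answer: 178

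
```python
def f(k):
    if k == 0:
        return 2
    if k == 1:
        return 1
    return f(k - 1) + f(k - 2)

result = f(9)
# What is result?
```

Build up from base cases: f(0)=2, f(1)=1, f(2)=3, f(3)=4, f(4)=7, f(5)=11, f(6)=18, ..., f(9)=76

Answer: 76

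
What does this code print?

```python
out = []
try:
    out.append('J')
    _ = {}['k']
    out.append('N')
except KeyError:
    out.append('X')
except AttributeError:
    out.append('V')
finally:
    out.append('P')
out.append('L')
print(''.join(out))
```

Execution trace: 'J' (try body) → 'X' (except KeyError) → 'P' (finally) → 'L' (after the try/except). Output: JXPL

Answer: JXPL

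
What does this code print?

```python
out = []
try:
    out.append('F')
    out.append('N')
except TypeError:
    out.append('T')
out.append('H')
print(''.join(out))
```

Execution trace: 'F' (try body) → 'N' (try body, no exception) → 'H' (after the try/except). Output: FNH

Answer: FNH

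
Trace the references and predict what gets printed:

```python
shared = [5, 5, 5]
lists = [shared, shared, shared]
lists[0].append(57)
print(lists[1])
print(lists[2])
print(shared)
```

Key concept: list of same reference.
Step by step:
`shared = [5, 5, 5]` → shared = [5, 5, 5]
`lists = [shared, shared, shared]` → lists = [[5, 5, 5], [5, 5, 5], [5, 5, 5]]
`lists[0].append(57)` → shared = [5, 5, 5, 57]; lists = [[5, 5, 5, 57], [5, 5, 5, 57], [5, 5, 5, 57]]
`print(lists[1])` → prints [5, 5, 5, 57]
`print(lists[2])` → prints [5, 5, 5, 57]
`print(shared)` → prints [5, 5, 5, 57]

Answer:
[5, 5, 5, 57]
[5, 5, 5, 57]
[5, 5, 5, 57]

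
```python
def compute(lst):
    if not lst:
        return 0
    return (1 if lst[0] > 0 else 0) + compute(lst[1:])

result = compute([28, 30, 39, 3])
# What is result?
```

Count of positive elements in [28, 30, 39, 3] = 4

Answer: 4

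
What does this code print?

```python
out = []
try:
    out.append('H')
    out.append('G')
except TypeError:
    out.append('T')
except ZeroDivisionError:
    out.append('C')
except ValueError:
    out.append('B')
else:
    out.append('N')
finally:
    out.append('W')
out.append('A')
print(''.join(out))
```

Execution trace: 'H' (try body) → 'G' (try body, no exception) → 'N' (else) → 'W' (finally) → 'A' (after the try/except). Output: HGNWA

Answer: HGNWA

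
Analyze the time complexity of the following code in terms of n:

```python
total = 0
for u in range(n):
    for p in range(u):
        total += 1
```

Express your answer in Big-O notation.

Each loop level contributes: n × n. Multiplying the contributions gives O(n^2).

Answer: O(n^2)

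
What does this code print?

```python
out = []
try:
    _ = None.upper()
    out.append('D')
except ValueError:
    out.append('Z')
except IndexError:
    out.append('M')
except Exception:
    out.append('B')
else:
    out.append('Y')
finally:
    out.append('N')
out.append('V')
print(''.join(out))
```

Execution trace: 'B' (except Exception) → 'N' (finally) → 'V' (after the try/except). Output: BNV

Answer: BNV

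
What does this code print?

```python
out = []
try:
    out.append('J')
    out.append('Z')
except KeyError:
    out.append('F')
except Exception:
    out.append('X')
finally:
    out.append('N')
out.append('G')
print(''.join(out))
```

Execution trace: 'J' (try body) → 'Z' (try body, no exception) → 'N' (finally) → 'G' (after the try/except). Output: JZNG

Answer: JZNG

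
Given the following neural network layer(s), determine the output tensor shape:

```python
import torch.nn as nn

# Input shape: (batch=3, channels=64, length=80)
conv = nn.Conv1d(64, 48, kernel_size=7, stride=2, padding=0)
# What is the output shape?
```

Input: (3, 64, 80) -> Output: (3, 48, 37)

Answer: (3, 48, 37)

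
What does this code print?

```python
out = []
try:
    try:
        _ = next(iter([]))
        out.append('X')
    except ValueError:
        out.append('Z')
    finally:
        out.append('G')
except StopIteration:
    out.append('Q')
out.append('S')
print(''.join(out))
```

Execution trace: 'G' (finally) → 'Q' (outer except StopIteration) → 'S' (after the try/except). Output: GQS

Answer: GQS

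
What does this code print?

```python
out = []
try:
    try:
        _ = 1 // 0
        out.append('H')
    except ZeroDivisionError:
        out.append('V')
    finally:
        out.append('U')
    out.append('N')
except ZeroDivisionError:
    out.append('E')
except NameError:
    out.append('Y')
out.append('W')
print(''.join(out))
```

Execution trace: 'V' (inner except ZeroDivisionError) → 'U' (inner finally) → 'N' (try body, no exception) → 'W' (after the try/except). Output: VUNW

Answer: VUNW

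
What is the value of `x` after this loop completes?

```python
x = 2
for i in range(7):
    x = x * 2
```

Multiply by 2, 7 times: 2 * 2^7 = 256
`x` takes the values: 2 → 4 → 8 → 16 → 32 → 64 → 128 → 256

Answer: 256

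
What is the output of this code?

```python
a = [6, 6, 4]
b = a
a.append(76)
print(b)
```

Key concept: basic list aliasing.
Step by step:
`a = [6, 6, 4]` → a = [6, 6, 4]
`b = a` → b = [6, 6, 4] (same object as a)
`a.append(76)` → a = [6, 6, 4, 76] (same object as b); b = [6, 6, 4, 76] (same object as a)
`print(b)` → prints [6, 6, 4, 76]

Answer: [6, 6, 4, 76]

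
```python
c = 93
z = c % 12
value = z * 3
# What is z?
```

Trace:
`c = 93` → c = 93
`z = c % 12` → z = 9
`value = z * 3` → value = 27
So z = 9

Answer: 9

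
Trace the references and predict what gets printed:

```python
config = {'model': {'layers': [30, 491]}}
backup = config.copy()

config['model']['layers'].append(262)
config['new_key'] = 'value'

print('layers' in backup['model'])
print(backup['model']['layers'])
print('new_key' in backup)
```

Key concept: shallow copy gotcha with nested dict.
Step by step:
`config = {'model': {'layers': [30, 491]}}` → config = {'model': {'layers': [30, 491]}}
`backup = config.copy()` → backup = {'model': {'layers': [30, 491]}}
`config['model']['layers'].append(262)` → config = {'model': {'layers': [30, 491, 262]}}; backup = {'model': {'layers': [30, 491, 262]}}
`config['new_key'] = 'value'` → config = {'model': {'layers': [30, 491, 262]}, 'new_key': 'value'}
`print('layers' in backup['model'])` → prints True
`print(backup['model']['layers'])` → prints [30, 491, 262]
`print('new_key' in backup)` → prints False

Answer:
True
[30, 491, 262]
False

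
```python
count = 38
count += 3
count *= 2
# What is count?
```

Trace:
`count = 38` → count = 38
`count += 3` → count = 41
`count *= 2` → count = 82
So count = 82

Answer: 82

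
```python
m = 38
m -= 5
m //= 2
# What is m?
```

Trace:
`m = 38` → m = 38
`m -= 5` → m = 33
`m //= 2` → m = 16
So m = 16

Answer: 16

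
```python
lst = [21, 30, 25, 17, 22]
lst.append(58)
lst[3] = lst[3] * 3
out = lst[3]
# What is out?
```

Trace:
`lst = [21, 30, 25, 17, 22]` → lst = [21, 30, 25, 17, 22]
`lst.append(58)` → lst = [21, 30, 25, 17, 22, 58]
`lst[3] = lst[3] * 3` → lst = [21, 30, 25, 51, 22, 58]
`out = lst[3]` → out = 51
So out = 51

Answer: 51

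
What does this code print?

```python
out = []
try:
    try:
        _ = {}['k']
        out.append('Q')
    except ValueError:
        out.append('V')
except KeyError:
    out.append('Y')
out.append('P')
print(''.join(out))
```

Execution trace: 'Y' (outer except KeyError) → 'P' (after the try/except). Output: YP

Answer: YP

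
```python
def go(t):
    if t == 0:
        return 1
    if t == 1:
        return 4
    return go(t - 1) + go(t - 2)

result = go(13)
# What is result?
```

Build up from base cases: go(0)=1, go(1)=4, go(2)=5, go(3)=9, go(4)=14, go(5)=23, go(6)=37, ..., go(13)=1076

Answer: 1076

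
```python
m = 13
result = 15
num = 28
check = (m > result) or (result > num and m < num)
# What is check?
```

Trace:
`m = 13` → m = 13
`result = 15` → result = 15
`num = 28` → num = 28
`check = (m > result) or (result > num and m < num)` → check = False
So check = False

Answer: False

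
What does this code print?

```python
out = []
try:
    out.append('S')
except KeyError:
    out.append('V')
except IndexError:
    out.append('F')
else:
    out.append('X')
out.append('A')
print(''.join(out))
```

Execution trace: 'S' (try body, no exception) → 'X' (else) → 'A' (after the try/except). Output: SXA

Answer: SXA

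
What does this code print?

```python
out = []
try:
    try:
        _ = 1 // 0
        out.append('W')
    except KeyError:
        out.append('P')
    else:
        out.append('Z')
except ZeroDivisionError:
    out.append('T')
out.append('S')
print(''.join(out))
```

Execution trace: 'T' (outer except ZeroDivisionError) → 'S' (after the try/except). Output: TS

Answer: TS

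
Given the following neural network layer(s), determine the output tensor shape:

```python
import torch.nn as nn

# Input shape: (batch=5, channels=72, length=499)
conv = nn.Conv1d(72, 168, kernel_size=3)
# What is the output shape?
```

Input: (5, 72, 499) -> Output: (5, 168, 497)

Answer: (5, 168, 497)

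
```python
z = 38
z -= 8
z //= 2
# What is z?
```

Trace:
`z = 38` → z = 38
`z -= 8` → z = 30
`z //= 2` → z = 15
So z = 15

Answer: 15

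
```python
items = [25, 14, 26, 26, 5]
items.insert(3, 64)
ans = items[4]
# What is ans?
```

Trace:
`items = [25, 14, 26, 26, 5]` → items = [25, 14, 26, 26, 5]
`items.insert(3, 64)` → items = [25, 14, 26, 64, 26, 5]
`ans = items[4]` → ans = 26
So ans = 26

Answer: 26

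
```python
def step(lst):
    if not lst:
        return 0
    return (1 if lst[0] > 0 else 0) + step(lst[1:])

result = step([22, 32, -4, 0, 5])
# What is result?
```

Count of positive elements in [22, 32, -4, 0, 5] = 3

Answer: 3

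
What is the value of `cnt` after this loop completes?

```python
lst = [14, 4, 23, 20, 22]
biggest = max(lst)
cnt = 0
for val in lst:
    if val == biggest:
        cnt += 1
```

Count of max value 23 in [14, 4, 23, 20, 22]
`cnt` takes the values: 0 → 1

Answer: 1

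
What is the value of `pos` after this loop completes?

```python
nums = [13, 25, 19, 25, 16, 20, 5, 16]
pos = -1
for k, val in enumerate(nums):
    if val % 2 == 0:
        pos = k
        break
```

First even number index in [13, 25, 19, 25, 16, 20, 5, 16]
`pos` takes the values: -1 → 4

Answer: 4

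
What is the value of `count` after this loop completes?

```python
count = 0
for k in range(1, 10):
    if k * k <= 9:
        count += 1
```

Count numbers where k² ≤ 9
`count` takes the values: 0 → 1 → 2 → 3

Answer: 3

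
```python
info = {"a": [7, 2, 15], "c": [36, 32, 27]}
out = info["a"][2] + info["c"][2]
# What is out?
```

Trace:
`info = {"a": [7, 2, 15], "c": [36, 32, 27]}` → info = {'a': [7, 2, 15], 'c': [36, 32, 27]}
`out = info["a"][2] + info["c"][2]` → out = 42
So out = 42

Answer: 42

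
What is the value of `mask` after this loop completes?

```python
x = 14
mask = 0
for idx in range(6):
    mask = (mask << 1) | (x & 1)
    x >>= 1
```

Reverse lowest 6 bits of 14
`mask` takes the values: 0 → 1 → 3 → 7 → 14 → 28

Answer: 28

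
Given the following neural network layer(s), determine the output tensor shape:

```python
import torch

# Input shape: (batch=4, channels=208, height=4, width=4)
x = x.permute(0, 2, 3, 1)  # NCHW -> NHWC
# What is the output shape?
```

Input: (4, 208, 4, 4) -> Output: (4, 4, 4, 208)

Answer: (4, 4, 4, 208)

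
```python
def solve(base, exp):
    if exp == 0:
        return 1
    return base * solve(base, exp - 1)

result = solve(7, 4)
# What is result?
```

solve(7, 4) = 7 * 7 * 7 * 7 = 2401

Answer: 2401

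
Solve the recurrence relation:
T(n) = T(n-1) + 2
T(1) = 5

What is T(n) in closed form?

Unrolling: T(n) = T(1) + 2·(n-1) = 5 + 2(n-1) = 2n + 3.

Answer: T(n) = 2n + 3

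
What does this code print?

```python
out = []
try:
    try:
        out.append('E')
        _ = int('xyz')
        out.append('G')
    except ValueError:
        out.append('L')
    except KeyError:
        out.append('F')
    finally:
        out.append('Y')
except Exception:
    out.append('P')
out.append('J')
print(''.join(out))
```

Execution trace: 'E' (inner try body) → 'L' (inner except ValueError) → 'Y' (inner finally) → 'J' (after the try/except). Output: ELYJ

Answer: ELYJ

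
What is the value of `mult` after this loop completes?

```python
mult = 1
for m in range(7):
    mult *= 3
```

3^7 = 2187
`mult` takes the values: 1 → 3 → 9 → 27 → 81 → 243 → 729 → 2187

Answer: 2187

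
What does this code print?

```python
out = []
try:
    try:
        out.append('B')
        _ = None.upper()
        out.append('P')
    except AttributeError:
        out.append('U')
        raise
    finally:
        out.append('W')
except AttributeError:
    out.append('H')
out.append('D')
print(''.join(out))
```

Execution trace: 'B' (inner try body) → 'U' (inner except AttributeError) → 'W' (inner finally) → 'H' (outer except AttributeError) → 'D' (after the try/except). Output: BUWHD

Answer: BUWHD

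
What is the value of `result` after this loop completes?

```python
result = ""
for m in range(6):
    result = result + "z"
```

Repeat 'z' 6 times
`result` takes the values: "" → "z" → "zz" → "zzz" → "zzzz" → "zzzzz" → "zzzzzz"

Answer: "zzzzzz"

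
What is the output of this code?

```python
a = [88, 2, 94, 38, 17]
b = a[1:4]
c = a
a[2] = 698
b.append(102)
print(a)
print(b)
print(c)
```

Key concept: slice vs alias.
Step by step:
`a = [88, 2, 94, 38, 17]` → a = [88, 2, 94, 38, 17]
`b = a[1:4]` → b = [2, 94, 38]
`c = a` → c = [88, 2, 94, 38, 17] (same object as a)
`a[2] = 698` → a = [88, 2, 698, 38, 17] (same object as c); c = [88, 2, 698, 38, 17] (same object as a)
`b.append(102)` → b = [2, 94, 38, 102]
`print(a)` → prints [88, 2, 698, 38, 17]
`print(b)` → prints [2, 94, 38, 102]
`print(c)` → prints [88, 2, 698, 38, 17]

Answer:
[88, 2, 698, 38, 17]
[2, 94, 38, 102]
[88, 2, 698, 38, 17]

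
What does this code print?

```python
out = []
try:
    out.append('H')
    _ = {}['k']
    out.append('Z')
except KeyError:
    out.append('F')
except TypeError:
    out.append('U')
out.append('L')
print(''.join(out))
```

Execution trace: 'H' (try body) → 'F' (except KeyError) → 'L' (after the try/except). Output: HFL

Answer: HFL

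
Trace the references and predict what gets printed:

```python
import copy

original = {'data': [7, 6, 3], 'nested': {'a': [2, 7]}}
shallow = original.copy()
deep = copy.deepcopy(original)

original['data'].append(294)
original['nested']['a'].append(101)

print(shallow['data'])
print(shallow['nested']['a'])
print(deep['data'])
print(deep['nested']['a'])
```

Key concept: comparing shallow vs deep copy.
Step by step:
`original = {'data': [7, 6, 3], 'nested': {'a': [2, 7]}}` → original = {'data': [7, 6, 3], 'nested': {'a': [2, 7]}}
`shallow = original.copy()` → shallow = {'data': [7, 6, 3], 'nested': {'a': [2, 7]}}
`deep = copy.deepcopy(original)` → deep = {'data': [7, 6, 3], 'nested': {'a': [2, 7]}}
`original['data'].append(294)` → original = {'data': [7, 6, 3, 294], 'nested': {'a': [2, 7]}}; shallow = {'data': [7, 6, 3, 294], 'nested': {'a': [2, 7]}}
`original['nested']['a'].append(101)` → original = {'data': [7, 6, 3, 294], 'nested': {'a': [2, 7, 101]}}; shallow = {'data': [7, 6, 3, 294], 'nested': {'a': [2, 7, 101]}}
`print(shallow['data'])` → prints [7, 6, 3, 294]
`print(shallow['nested']['a'])` → prints [2, 7, 101]
`print(deep['data'])` → prints [7, 6, 3]
`print(deep['nested']['a'])` → prints [2, 7]

Answer:
[7, 6, 3, 294]
[2, 7, 101]
[7, 6, 3]
[2, 7]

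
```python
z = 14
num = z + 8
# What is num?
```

Trace:
`z = 14` → z = 14
`num = z + 8` → num = 22
So num = 22

Answer: 22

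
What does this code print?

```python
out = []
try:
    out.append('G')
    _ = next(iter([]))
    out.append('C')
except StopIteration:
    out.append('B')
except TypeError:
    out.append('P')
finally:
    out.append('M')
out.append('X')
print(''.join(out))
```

Execution trace: 'G' (try body) → 'B' (except StopIteration) → 'M' (finally) → 'X' (after the try/except). Output: GBMX

Answer: GBMX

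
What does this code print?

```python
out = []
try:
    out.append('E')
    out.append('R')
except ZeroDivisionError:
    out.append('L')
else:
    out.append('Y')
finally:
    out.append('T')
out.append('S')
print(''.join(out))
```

Execution trace: 'E' (try body) → 'R' (try body, no exception) → 'Y' (else) → 'T' (finally) → 'S' (after the try/except). Output: ERYTS

Answer: ERYTS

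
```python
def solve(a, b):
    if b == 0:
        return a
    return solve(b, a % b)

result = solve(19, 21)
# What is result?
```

solve(19, 21) -> solve(21, 19) -> solve(19, 2) -> solve(2, 1) -> solve(1, 0) -> 1

Answer: 1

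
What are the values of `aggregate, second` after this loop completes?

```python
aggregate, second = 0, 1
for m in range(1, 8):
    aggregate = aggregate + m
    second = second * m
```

Sum and factorial of 1 to 7
`aggregate, second` takes the values: (0, 1) → (1, 1) → (3, 1) → (3, 2) → (6, 2) → (6, 6) → (10, 6) → (10, 24) → (15, 24) → (15, 120) → (21, 120) → (21, 720) → (28, 720) → (28, 5040)

Answer: 28, 5040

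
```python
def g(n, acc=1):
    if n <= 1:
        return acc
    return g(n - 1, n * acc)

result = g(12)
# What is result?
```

Accumulator trace (n, acc): (12, 1) -> (11, 12) -> (10, 132) -> (9, 1320) -> (8, 11880) -> (7, 95040) -> (6, 665280) -> (5, 3991680) -> (4, 19958400) -> (3, 79833600) -> (2, 239500800) -> (1, 479001600) -> return 479001600

Answer: 479001600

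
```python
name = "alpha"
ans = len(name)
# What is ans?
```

Trace:
`name = "alpha"` → name = 'alpha'
`ans = len(name)` → ans = 5
So ans = 5

Answer: 5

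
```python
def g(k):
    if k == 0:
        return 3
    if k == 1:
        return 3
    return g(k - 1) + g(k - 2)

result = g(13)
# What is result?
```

Build up from base cases: g(0)=3, g(1)=3, g(2)=6, g(3)=9, g(4)=15, g(5)=24, g(6)=39, ..., g(13)=1131

Answer: 1131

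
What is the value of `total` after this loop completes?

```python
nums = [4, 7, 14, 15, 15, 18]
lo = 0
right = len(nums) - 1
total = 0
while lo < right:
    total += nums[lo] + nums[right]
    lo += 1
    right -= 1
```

Sum of pairs from ends
`total` takes the values: 0 → 22 → 44 → 73

Answer: 73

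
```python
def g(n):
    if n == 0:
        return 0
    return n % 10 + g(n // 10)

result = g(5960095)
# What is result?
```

Sum of digits of 5960095: 5 + 9 + 0 + 0 + 6 + 9 + 5 = 34

Answer: 34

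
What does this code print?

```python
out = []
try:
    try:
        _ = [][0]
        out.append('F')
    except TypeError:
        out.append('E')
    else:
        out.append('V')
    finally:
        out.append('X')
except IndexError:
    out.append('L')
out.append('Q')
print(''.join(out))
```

Execution trace: 'X' (finally) → 'L' (outer except IndexError) → 'Q' (after the try/except). Output: XLQ

Answer: XLQ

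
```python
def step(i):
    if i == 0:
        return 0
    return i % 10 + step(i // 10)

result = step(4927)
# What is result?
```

Sum of digits of 4927: 7 + 2 + 9 + 4 = 22

Answer: 22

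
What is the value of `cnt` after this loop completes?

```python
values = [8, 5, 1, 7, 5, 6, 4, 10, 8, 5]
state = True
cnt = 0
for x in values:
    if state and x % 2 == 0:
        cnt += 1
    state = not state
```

Count even values at even positions
`cnt` takes the values: 0 → 1 → 2 → 3

Answer: 3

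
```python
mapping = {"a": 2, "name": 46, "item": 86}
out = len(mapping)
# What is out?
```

Trace:
`mapping = {"a": 2, "name": 46, "item": 86}` → mapping = {'a': 2, 'name': 46, 'item': 86}
`out = len(mapping)` → out = 3
So out = 3

Answer: 3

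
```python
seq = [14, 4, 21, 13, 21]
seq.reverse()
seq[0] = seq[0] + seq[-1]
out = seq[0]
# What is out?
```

Trace:
`seq = [14, 4, 21, 13, 21]` → seq = [14, 4, 21, 13, 21]
`seq.reverse()` → seq = [21, 13, 21, 4, 14]
`seq[0] = seq[0] + seq[-1]` → seq = [35, 13, 21, 4, 14]
`out = seq[0]` → out = 35
So out = 35

Answer: 35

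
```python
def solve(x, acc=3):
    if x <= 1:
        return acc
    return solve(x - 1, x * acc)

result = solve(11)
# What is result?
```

Accumulator trace (n, acc): (11, 3) -> (10, 33) -> (9, 330) -> (8, 2970) -> (7, 23760) -> (6, 166320) -> (5, 997920) -> (4, 4989600) -> (3, 19958400) -> (2, 59875200) -> (1, 119750400) -> return 119750400

Answer: 119750400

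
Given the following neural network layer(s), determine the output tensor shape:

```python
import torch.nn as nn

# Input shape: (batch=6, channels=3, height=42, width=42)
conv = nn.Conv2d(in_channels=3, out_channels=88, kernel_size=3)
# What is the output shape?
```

Input: (6, 3, 42, 42) -> Output: (6, 88, 40, 40)

Answer: (6, 88, 40, 40)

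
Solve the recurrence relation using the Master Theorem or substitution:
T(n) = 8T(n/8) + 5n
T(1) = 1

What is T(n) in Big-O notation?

By Master Theorem: a=8, b=8, f(n)=5n. Since log_8(8) = 1 and f(n) = Θ(n^1), Case 2 applies. T(n) = O(n log n).

Answer: O(n log n)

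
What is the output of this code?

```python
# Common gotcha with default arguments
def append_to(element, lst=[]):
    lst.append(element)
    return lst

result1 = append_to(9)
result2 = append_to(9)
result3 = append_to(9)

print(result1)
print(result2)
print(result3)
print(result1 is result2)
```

Key concept: mutable default argument gotcha.
Step by step:
`result1 = append_to(9)` → result1 = [9]
`result2 = append_to(9)` → result1 = [9, 9] (same object as result2); result2 = [9, 9] (same object as result1)
`result3 = append_to(9)` → result1 = [9, 9, 9] (same object as result2, result3); result2 = [9, 9, 9] (same object as result1, result3); result3 = [9, 9, 9] (same object as result1, result2)
`print(result1)` → prints [9, 9, 9]
`print(result2)` → prints [9, 9, 9]
`print(result3)` → prints [9, 9, 9]
`print(result1 is result2)` → prints True

Answer:
[9, 9, 9]
[9, 9, 9]
[9, 9, 9]
True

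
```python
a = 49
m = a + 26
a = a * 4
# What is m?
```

Trace:
`a = 49` → a = 49
`m = a + 26` → m = 75
`a = a * 4` → a = 196
So m = 75

Answer: 75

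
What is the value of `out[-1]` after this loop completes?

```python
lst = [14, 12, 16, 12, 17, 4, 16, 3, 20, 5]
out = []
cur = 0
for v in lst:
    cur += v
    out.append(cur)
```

Cumulative sum ends at 119
`out` takes the values: [] → [14] → [14, 26] → [14, 26, 42] → [14, 26, 42, 54] → [14, 26, 42, 54, 71] → [14, 26, 42, 54, 71, 75] → [14, 26, 42, 54, 71, 75, 91] → [14, 26, 42, 54, 71, 75, 91, 94] → [14, 26, 42, 54, 71, 75, 91, 94, 114] → [14, 26, 42, 54, 71, 75, 91, 94, 114, 119]
So `out[-1]` = 119

Answer: 119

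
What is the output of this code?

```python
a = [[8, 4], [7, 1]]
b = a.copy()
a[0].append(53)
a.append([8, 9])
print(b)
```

Key concept: shallow copy with nested lists.
Step by step:
`a = [[8, 4], [7, 1]]` → a = [[8, 4], [7, 1]]
`b = a.copy()` → b = [[8, 4], [7, 1]]
`a[0].append(53)` → a = [[8, 4, 53], [7, 1]]; b = [[8, 4, 53], [7, 1]]
`a.append([8, 9])` → a = [[8, 4, 53], [7, 1], [8, 9]]
`print(b)` → prints [[8, 4, 53], [7, 1]]

Answer: [[8, 4, 53], [7, 1]]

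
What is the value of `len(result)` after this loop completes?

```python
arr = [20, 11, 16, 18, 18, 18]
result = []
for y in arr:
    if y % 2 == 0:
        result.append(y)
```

Count even numbers in [20, 11, 16, 18, 18, 18]
`result` takes the values: [] → [20] → [20, 16] → [20, 16, 18] → [20, 16, 18, 18] → [20, 16, 18, 18, 18]
So `len(result)` = 5

Answer: 5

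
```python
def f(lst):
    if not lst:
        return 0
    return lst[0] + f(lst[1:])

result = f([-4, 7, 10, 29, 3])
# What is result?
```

(-4) + 7 + 10 + 29 + 3 + 0 = 45

Answer: 45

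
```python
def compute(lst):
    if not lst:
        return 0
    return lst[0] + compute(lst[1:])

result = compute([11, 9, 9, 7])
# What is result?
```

11 + 9 + 9 + 7 + 0 = 36

Answer: 36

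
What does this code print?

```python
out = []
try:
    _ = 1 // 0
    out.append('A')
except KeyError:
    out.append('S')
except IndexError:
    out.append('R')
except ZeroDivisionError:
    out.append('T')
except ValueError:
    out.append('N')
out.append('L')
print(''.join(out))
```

Execution trace: 'T' (except ZeroDivisionError) → 'L' (after the try/except). Output: TL

Answer: TL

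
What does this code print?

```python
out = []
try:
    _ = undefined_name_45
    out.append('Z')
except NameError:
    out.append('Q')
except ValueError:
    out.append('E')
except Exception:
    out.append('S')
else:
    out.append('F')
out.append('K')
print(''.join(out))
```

Execution trace: 'Q' (except NameError) → 'K' (after the try/except). Output: QK

Answer: QK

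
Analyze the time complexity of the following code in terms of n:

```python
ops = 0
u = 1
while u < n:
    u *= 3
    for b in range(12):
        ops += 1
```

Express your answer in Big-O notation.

Each loop level contributes: log n × 1. Multiplying the contributions gives O(log n).

Answer: O(log n)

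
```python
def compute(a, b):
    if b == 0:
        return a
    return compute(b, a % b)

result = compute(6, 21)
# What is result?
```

compute(6, 21) -> compute(21, 6) -> compute(6, 3) -> compute(3, 0) -> 3

Answer: 3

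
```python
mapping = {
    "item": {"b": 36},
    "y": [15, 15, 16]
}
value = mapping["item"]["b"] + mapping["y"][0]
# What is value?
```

Trace:
`mapping = { ...` → mapping = {'item': {'b': 36}, 'y': [15, 15, 16]}
`value = mapping["item"]["b"] + mapping["y"][0]` → value = 51
So value = 51

Answer: 51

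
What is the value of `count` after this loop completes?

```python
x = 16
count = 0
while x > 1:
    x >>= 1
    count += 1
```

Count right shifts until 1
`count` takes the values: 0 → 1 → 2 → 3 → 4

Answer: 4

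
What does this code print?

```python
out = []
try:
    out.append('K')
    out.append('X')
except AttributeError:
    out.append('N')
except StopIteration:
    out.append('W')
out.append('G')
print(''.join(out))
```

Execution trace: 'K' (try body) → 'X' (try body, no exception) → 'G' (after the try/except). Output: KXG

Answer: KXG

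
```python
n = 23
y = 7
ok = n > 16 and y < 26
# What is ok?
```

Trace:
`n = 23` → n = 23
`y = 7` → y = 7
`ok = n > 16 and y < 26` → ok = True
So ok = True

Answer: True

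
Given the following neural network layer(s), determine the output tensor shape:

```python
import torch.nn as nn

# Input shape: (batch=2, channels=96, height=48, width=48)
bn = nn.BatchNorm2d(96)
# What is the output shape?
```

Input: (2, 96, 48, 48) -> Output: (2, 96, 48, 48)

Answer: (2, 96, 48, 48)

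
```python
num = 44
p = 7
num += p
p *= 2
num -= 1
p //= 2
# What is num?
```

Trace:
`num = 44` → num = 44
`p = 7` → p = 7
`num += p` → num = 51
`p *= 2` → p = 14
`num -= 1` → num = 50
`p //= 2` → p = 7
So num = 50

Answer: 50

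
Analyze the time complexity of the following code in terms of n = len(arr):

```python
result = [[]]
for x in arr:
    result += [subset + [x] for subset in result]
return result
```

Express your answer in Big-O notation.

This is subset (power-set) generation — 2^n subsets, each materialised as a list of up to n elements. Time complexity: O(n · 2^n).

Answer: O(n · 2^n)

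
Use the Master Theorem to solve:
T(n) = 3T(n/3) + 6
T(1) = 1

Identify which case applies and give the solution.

a=3, b=3, f(n)=6. log_3(3) = 1. Since c=0 < 1, Case 1 applies: T(n) = Θ(n^log_b(a)) = O(n).

Answer: O(n) - Case 1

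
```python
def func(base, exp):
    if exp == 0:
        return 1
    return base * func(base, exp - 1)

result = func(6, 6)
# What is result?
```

func(6, 6) = 6 * 6 * 6 * 6 * 6 * 6 = 46656

Answer: 46656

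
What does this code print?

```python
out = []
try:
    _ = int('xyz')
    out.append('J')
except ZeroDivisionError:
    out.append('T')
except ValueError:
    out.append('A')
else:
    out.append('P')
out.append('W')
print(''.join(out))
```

Execution trace: 'A' (except ValueError) → 'W' (after the try/except). Output: AW

Answer: AW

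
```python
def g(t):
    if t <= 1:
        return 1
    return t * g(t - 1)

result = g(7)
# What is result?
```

g(7) = 7 * 6 * 5 * 4 * 3 * 2 * 1 = 5040

Answer: 5040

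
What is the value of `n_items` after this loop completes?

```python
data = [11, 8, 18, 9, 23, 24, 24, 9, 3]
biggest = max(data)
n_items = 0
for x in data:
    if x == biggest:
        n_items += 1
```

Count of max value 24 in [11, 8, 18, 9, 23, 24, 24, 9, 3]
`n_items` takes the values: 0 → 1 → 2

Answer: 2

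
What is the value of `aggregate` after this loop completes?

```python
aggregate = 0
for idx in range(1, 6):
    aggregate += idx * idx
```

Sum of squares 1² to 5² = 55
`aggregate` takes the values: 0 → 1 → 5 → 14 → 30 → 55

Answer: 55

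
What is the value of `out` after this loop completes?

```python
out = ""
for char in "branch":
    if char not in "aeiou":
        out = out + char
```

Remove vowels from 'branch'
`out` takes the values: "" → "b" → "br" → "brn" → "brnc" → "brnch"

Answer: "brnch"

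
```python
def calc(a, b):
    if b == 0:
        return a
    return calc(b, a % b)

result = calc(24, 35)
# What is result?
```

calc(24, 35) -> calc(35, 24) -> calc(24, 11) -> calc(11, 2) -> calc(2, 1) -> calc(1, 0) -> 1

Answer: 1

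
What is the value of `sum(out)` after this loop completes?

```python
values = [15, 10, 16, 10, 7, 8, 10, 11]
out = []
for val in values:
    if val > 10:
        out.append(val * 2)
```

Sum of doubled values > 10
`out` takes the values: [] → [30] → [30, 32] → [30, 32, 22]
So `sum(out)` = 84

Answer: 84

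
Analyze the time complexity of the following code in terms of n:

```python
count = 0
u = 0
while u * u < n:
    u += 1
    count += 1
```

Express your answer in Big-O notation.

Each loop level contributes: √n. Multiplying the contributions gives O(√n).

Answer: O(√n)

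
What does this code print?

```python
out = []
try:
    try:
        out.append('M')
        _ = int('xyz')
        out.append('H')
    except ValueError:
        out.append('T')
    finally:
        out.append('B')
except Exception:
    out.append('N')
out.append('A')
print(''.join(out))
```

Execution trace: 'M' (inner try body) → 'T' (inner except ValueError) → 'B' (inner finally) → 'A' (after the try/except). Output: MTBA

Answer: MTBA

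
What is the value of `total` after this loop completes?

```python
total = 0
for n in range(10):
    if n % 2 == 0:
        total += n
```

Sum of even numbers 0 to 9
`total` takes the values: 0 → 2 → 6 → 12 → 20

Answer: 20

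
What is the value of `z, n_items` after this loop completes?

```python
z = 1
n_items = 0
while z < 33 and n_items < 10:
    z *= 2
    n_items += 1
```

Double until >= 33 or 10 iterations
`z, n_items` takes the values: (1, 0) → (2, 0) → (2, 1) → (4, 1) → (4, 2) → (8, 2) → (8, 3) → (16, 3) → (16, 4) → (32, 4) → (32, 5) → (64, 5) → (64, 6)

Answer: 64, 6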